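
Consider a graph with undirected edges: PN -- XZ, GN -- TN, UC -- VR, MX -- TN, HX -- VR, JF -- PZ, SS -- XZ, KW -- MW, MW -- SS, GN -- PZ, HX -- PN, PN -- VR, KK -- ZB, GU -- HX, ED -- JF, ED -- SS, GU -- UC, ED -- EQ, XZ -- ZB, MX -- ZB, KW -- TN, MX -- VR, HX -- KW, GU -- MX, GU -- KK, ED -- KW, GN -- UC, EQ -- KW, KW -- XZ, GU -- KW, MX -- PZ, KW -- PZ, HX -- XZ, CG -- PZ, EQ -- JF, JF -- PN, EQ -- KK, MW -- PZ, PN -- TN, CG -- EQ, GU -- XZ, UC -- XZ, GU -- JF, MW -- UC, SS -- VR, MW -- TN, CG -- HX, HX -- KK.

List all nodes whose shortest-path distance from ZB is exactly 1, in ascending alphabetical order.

Level 0: ZB
Level 1: KK, MX, XZ
Level 2: EQ, GU, HX, KW, PN, PZ, SS, TN, UC, VR
Level 3: CG, ED, GN, JF, MW

KK, MX, XZ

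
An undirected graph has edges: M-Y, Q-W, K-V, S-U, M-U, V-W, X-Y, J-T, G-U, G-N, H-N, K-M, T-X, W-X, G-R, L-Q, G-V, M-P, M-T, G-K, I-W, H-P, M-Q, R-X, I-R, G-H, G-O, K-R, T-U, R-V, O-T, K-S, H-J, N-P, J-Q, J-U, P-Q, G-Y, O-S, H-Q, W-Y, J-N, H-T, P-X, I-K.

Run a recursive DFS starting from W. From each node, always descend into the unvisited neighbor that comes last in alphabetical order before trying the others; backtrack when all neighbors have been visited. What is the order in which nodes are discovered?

Visit W
W → Y
Y → X
X → T
T → U
U → S
S → O
O → G
G → V
V → R
R → K
K → M
M → Q
Q → P
P → N
N → J
J → H
Q → L
K → I

W Y X T U S O G V R K M Q P N J H L I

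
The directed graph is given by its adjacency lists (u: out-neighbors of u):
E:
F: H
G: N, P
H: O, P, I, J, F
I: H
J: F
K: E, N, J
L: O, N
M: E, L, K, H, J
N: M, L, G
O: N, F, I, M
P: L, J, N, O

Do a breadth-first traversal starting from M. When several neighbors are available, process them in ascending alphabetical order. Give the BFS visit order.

Visit M; enqueue E, H, J, K, L → queue [E, H, J, K, L]
Visit E → queue [H, J, K, L]
Visit H; enqueue F, I, O, P → queue [J, K, L, F, I, O, P]
Visit J → queue [K, L, F, I, O, P]
Visit K; enqueue N → queue [L, F, I, O, P, N]
Visit L → queue [F, I, O, P, N]
Visit F → queue [I, O, P, N]
Visit I → queue [O, P, N]
Visit O → queue [P, N]
Visit P → queue [N]
Visit N; enqueue G → queue [G]
Visit G → queue []

M E H J K L F I O P N G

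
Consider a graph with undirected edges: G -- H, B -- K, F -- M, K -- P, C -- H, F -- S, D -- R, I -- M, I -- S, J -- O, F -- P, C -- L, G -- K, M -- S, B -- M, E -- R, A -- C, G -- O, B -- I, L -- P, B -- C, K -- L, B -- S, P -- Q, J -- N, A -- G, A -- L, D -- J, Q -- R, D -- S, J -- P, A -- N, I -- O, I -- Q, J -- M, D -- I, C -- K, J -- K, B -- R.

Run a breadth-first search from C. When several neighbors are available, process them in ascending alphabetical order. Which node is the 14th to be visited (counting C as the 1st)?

P

Visit C; enqueue A, B, H, K, L → queue [A, B, H, K, L]
Visit A; enqueue G, N → queue [B, H, K, L, G, N]
Visit B; enqueue I, M, R, S → queue [H, K, L, G, N, I, M, R, S]
Visit H → queue [K, L, G, N, I, M, R, S]
Visit K; enqueue J, P → queue [L, G, N, I, M, R, S, J, P]
Visit L → queue [G, N, I, M, R, S, J, P]
Visit G; enqueue O → queue [N, I, M, R, S, J, P, O]
Visit N → queue [I, M, R, S, J, P, O]
Visit I; enqueue D, Q → queue [M, R, S, J, P, O, D, Q]
Visit M; enqueue F → queue [R, S, J, P, O, D, Q, F]
Visit R; enqueue E → queue [S, J, P, O, D, Q, F, E]
Visit S → queue [J, P, O, D, Q, F, E]
Visit J → queue [P, O, D, Q, F, E]
Visit P → queue [O, D, Q, F, E]
Visit O → queue [D, Q, F, E]
Visit D → queue [Q, F, E]
Visit Q → queue [F, E]
Visit F → queue [E]
Visit E → queue []

Visit order: C, A, B, H, K, L, G, N, I, M, R, S, J, P, O, D, Q, F, E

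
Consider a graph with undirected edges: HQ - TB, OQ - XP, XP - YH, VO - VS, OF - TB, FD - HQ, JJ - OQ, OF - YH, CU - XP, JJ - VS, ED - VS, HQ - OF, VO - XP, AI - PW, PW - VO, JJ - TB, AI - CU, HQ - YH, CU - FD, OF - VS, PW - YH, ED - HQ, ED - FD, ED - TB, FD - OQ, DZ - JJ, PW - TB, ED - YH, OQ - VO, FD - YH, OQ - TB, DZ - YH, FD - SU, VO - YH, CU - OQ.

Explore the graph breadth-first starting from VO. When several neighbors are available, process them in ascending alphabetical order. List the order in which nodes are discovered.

VO → OQ → PW → VS → XP → YH → CU → FD → JJ → TB → AI → ED → OF → DZ → HQ → SU

Visit VO; enqueue OQ, PW, VS, XP, YH → queue [OQ, PW, VS, XP, YH]
Visit OQ; enqueue CU, FD, JJ, TB → queue [PW, VS, XP, YH, CU, FD, JJ, TB]
Visit PW; enqueue AI → queue [VS, XP, YH, CU, FD, JJ, TB, AI]
Visit VS; enqueue ED, OF → queue [XP, YH, CU, FD, JJ, TB, AI, ED, OF]
Visit XP → queue [YH, CU, FD, JJ, TB, AI, ED, OF]
Visit YH; enqueue DZ, HQ → queue [CU, FD, JJ, TB, AI, ED, OF, DZ, HQ]
Visit CU → queue [FD, JJ, TB, AI, ED, OF, DZ, HQ]
Visit FD; enqueue SU → queue [JJ, TB, AI, ED, OF, DZ, HQ, SU]
Visit JJ → queue [TB, AI, ED, OF, DZ, HQ, SU]
Visit TB → queue [AI, ED, OF, DZ, HQ, SU]
Visit AI → queue [ED, OF, DZ, HQ, SU]
Visit ED → queue [OF, DZ, HQ, SU]
Visit OF → queue [DZ, HQ, SU]
Visit DZ → queue [HQ, SU]
Visit HQ → queue [SU]
Visit SU → queue []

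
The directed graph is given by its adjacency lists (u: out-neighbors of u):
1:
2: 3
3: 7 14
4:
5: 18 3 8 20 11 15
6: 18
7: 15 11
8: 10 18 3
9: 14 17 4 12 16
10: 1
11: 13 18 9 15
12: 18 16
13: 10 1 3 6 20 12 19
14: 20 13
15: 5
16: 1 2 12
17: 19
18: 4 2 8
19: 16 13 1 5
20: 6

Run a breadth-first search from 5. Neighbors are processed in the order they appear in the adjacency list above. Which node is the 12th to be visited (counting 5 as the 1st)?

10

Visit 5; enqueue 18, 3, 8, 20, 11, 15 → queue [18, 3, 8, 20, 11, 15]
Visit 18; enqueue 4, 2 → queue [3, 8, 20, 11, 15, 4, 2]
Visit 3; enqueue 7, 14 → queue [8, 20, 11, 15, 4, 2, 7, 14]
Visit 8; enqueue 10 → queue [20, 11, 15, 4, 2, 7, 14, 10]
Visit 20; enqueue 6 → queue [11, 15, 4, 2, 7, 14, 10, 6]
Visit 11; enqueue 13, 9 → queue [15, 4, 2, 7, 14, 10, 6, 13, 9]
Visit 15 → queue [4, 2, 7, 14, 10, 6, 13, 9]
Visit 4 → queue [2, 7, 14, 10, 6, 13, 9]
Visit 2 → queue [7, 14, 10, 6, 13, 9]
Visit 7 → queue [14, 10, 6, 13, 9]
Visit 14 → queue [10, 6, 13, 9]
Visit 10; enqueue 1 → queue [6, 13, 9, 1]
Visit 6 → queue [13, 9, 1]
Visit 13; enqueue 12, 19 → queue [9, 1, 12, 19]
Visit 9; enqueue 17, 16 → queue [1, 12, 19, 17, 16]
Visit 1 → queue [12, 19, 17, 16]
Visit 12 → queue [19, 17, 16]
Visit 19 → queue [17, 16]
Visit 17 → queue [16]
Visit 16 → queue []

Visit order: 5, 18, 3, 8, 20, 11, 15, 4, 2, 7, 14, 10, 6, 13, 9, 1, 12, 19, 17, 16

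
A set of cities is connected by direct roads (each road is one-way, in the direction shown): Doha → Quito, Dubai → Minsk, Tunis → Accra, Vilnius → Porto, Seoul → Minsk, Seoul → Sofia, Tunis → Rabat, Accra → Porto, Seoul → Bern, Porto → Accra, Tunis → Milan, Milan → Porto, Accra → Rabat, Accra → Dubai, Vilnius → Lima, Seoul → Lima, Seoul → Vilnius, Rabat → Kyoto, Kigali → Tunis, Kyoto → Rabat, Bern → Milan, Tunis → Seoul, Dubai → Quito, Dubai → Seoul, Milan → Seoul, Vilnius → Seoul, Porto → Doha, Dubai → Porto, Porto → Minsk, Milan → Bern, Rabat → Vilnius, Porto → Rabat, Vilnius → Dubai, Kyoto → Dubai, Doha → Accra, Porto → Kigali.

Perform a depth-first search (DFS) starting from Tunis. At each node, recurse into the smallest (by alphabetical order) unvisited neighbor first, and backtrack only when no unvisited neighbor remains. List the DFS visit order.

Tunis, Accra, Dubai, Minsk, Porto, Doha, Quito, Kigali, Rabat, Kyoto, Vilnius, Lima, Seoul, Bern, Milan, Sofia

Visit Tunis
Tunis → Accra
Accra → Dubai
Dubai → Minsk
Dubai → Porto
Porto → Doha
Doha → Quito
Porto → Kigali
Porto → Rabat
Rabat → Kyoto
Rabat → Vilnius
Vilnius → Lima
Vilnius → Seoul
Seoul → Bern
Bern → Milan
Seoul → Sofia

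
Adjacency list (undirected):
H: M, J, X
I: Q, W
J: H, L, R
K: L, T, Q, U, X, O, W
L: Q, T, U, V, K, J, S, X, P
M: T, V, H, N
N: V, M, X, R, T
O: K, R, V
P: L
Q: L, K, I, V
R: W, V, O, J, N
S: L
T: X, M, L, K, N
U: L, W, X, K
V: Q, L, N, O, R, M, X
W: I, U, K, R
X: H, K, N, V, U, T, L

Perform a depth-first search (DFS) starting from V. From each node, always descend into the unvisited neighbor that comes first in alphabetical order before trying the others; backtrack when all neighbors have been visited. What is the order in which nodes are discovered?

Visit V
V → L
L → J
J → H
H → M
M → N
N → R
R → O
O → K
K → Q
Q → I
I → W
W → U
U → X
X → T
L → P
L → S

V, L, J, H, M, N, R, O, K, Q, I, W, U, X, T, P, S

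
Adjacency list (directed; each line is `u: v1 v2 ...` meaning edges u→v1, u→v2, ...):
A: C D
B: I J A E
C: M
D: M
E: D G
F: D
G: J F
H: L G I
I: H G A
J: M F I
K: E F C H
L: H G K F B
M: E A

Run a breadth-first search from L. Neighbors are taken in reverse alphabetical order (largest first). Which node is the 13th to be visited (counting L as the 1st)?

Visit L; enqueue K, H, G, F, B → queue [K, H, G, F, B]
Visit K; enqueue E, C → queue [H, G, F, B, E, C]
Visit H; enqueue I → queue [G, F, B, E, C, I]
Visit G; enqueue J → queue [F, B, E, C, I, J]
Visit F; enqueue D → queue [B, E, C, I, J, D]
Visit B; enqueue A → queue [E, C, I, J, D, A]
Visit E → queue [C, I, J, D, A]
Visit C; enqueue M → queue [I, J, D, A, M]
Visit I → queue [J, D, A, M]
Visit J → queue [D, A, M]
Visit D → queue [A, M]
Visit A → queue [M]
Visit M → queue []

Visit order: L, K, H, G, F, B, E, C, I, J, D, A, M

M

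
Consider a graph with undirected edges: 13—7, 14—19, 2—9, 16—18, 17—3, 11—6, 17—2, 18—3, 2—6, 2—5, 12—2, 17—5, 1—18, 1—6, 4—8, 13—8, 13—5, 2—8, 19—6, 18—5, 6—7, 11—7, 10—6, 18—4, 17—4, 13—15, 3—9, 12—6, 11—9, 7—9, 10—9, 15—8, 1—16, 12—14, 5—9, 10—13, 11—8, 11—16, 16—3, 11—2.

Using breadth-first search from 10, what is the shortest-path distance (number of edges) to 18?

Level 0: 10
Level 1: 6, 9, 13
Level 2: 1, 2, 3, 5, 7, 8, 11, 12, 15, 19
Level 3: 4, 14, 16, 17, 18
18 first appears at level 3.

3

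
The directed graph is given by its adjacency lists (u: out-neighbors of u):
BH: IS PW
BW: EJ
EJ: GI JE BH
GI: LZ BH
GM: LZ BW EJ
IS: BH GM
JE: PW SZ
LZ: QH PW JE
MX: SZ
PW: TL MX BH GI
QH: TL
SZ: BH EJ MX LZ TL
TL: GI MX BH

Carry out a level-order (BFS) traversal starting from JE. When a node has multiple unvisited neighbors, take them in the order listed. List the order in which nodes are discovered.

JE PW SZ TL MX BH GI EJ LZ IS QH GM BW

Visit JE; enqueue PW, SZ → queue [PW, SZ]
Visit PW; enqueue TL, MX, BH, GI → queue [SZ, TL, MX, BH, GI]
Visit SZ; enqueue EJ, LZ → queue [TL, MX, BH, GI, EJ, LZ]
Visit TL → queue [MX, BH, GI, EJ, LZ]
Visit MX → queue [BH, GI, EJ, LZ]
Visit BH; enqueue IS → queue [GI, EJ, LZ, IS]
Visit GI → queue [EJ, LZ, IS]
Visit EJ → queue [LZ, IS]
Visit LZ; enqueue QH → queue [IS, QH]
Visit IS; enqueue GM → queue [QH, GM]
Visit QH → queue [GM]
Visit GM; enqueue BW → queue [BW]
Visit BW → queue []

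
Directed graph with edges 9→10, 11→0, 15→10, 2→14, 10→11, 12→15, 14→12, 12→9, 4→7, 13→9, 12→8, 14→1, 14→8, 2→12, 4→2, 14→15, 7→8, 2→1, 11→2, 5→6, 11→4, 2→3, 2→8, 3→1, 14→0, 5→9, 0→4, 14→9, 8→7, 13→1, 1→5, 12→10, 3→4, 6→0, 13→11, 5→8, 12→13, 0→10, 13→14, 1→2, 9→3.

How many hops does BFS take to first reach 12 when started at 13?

2

Level 0: 13
Level 1: 1, 9, 11, 14
Level 2: 0, 2, 3, 4, 5, 8, 10, 12, 15
Level 3: 6, 7
12 first appears at level 2.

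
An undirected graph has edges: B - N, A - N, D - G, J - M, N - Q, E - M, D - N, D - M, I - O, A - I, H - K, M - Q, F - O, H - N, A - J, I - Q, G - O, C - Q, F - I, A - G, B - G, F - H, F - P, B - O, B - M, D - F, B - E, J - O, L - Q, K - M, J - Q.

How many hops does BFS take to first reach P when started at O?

Level 0: O
Level 1: B, F, G, I, J
Level 2: A, D, E, H, M, N, P, Q
Level 3: C, K, L
P first appears at level 2.

2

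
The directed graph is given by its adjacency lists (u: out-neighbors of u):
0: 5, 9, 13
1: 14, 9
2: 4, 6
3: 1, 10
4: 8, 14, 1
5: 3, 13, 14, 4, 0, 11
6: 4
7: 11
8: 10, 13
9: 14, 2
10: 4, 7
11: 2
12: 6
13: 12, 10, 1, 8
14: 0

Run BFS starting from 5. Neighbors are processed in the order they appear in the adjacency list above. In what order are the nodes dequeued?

Visit 5; enqueue 3, 13, 14, 4, 0, 11 → queue [3, 13, 14, 4, 0, 11]
Visit 3; enqueue 1, 10 → queue [13, 14, 4, 0, 11, 1, 10]
Visit 13; enqueue 12, 8 → queue [14, 4, 0, 11, 1, 10, 12, 8]
Visit 14 → queue [4, 0, 11, 1, 10, 12, 8]
Visit 4 → queue [0, 11, 1, 10, 12, 8]
Visit 0; enqueue 9 → queue [11, 1, 10, 12, 8, 9]
Visit 11; enqueue 2 → queue [1, 10, 12, 8, 9, 2]
Visit 1 → queue [10, 12, 8, 9, 2]
Visit 10; enqueue 7 → queue [12, 8, 9, 2, 7]
Visit 12; enqueue 6 → queue [8, 9, 2, 7, 6]
Visit 8 → queue [9, 2, 7, 6]
Visit 9 → queue [2, 7, 6]
Visit 2 → queue [7, 6]
Visit 7 → queue [6]
Visit 6 → queue []

5, 3, 13, 14, 4, 0, 11, 1, 10, 12, 8, 9, 2, 7, 6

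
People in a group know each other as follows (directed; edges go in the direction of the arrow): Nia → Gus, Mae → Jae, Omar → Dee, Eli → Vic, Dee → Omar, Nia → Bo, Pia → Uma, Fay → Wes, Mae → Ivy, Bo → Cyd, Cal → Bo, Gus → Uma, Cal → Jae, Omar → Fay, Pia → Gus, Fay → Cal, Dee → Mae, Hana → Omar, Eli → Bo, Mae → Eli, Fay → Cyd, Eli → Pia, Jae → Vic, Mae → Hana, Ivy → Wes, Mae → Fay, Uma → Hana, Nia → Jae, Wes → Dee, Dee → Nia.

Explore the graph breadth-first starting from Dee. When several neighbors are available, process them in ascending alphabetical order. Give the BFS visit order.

Dee, Mae, Nia, Omar, Eli, Fay, Hana, Ivy, Jae, Bo, Gus, Pia, Vic, Cal, Cyd, Wes, Uma

Visit Dee; enqueue Mae, Nia, Omar → queue [Mae, Nia, Omar]
Visit Mae; enqueue Eli, Fay, Hana, Ivy, Jae → queue [Nia, Omar, Eli, Fay, Hana, Ivy, Jae]
Visit Nia; enqueue Bo, Gus → queue [Omar, Eli, Fay, Hana, Ivy, Jae, Bo, Gus]
Visit Omar → queue [Eli, Fay, Hana, Ivy, Jae, Bo, Gus]
Visit Eli; enqueue Pia, Vic → queue [Fay, Hana, Ivy, Jae, Bo, Gus, Pia, Vic]
Visit Fay; enqueue Cal, Cyd, Wes → queue [Hana, Ivy, Jae, Bo, Gus, Pia, Vic, Cal, Cyd, Wes]
Visit Hana → queue [Ivy, Jae, Bo, Gus, Pia, Vic, Cal, Cyd, Wes]
Visit Ivy → queue [Jae, Bo, Gus, Pia, Vic, Cal, Cyd, Wes]
Visit Jae → queue [Bo, Gus, Pia, Vic, Cal, Cyd, Wes]
Visit Bo → queue [Gus, Pia, Vic, Cal, Cyd, Wes]
Visit Gus; enqueue Uma → queue [Pia, Vic, Cal, Cyd, Wes, Uma]
Visit Pia → queue [Vic, Cal, Cyd, Wes, Uma]
Visit Vic → queue [Cal, Cyd, Wes, Uma]
Visit Cal → queue [Cyd, Wes, Uma]
Visit Cyd → queue [Wes, Uma]
Visit Wes → queue [Uma]
Visit Uma → queue []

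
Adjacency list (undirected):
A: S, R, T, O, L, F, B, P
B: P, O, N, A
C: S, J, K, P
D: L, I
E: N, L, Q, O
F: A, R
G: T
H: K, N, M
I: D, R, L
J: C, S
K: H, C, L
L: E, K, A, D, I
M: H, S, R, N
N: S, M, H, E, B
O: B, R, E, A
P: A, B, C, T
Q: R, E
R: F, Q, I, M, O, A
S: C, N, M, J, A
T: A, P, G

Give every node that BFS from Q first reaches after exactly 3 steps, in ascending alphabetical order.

Level 0: Q
Level 1: E, R
Level 2: A, F, I, L, M, N, O
Level 3: B, D, H, K, P, S, T
Level 4: C, G, J

B, D, H, K, P, S, T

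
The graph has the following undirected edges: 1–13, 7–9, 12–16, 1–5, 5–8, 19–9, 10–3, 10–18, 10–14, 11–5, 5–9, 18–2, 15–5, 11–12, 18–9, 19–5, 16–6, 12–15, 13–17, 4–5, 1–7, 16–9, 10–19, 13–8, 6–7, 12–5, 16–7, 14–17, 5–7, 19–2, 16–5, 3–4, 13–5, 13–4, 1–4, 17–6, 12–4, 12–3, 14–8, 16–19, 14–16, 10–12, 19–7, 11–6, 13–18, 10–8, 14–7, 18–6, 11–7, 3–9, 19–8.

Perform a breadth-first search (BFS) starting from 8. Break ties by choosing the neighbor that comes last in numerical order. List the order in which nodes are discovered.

8 19 14 13 10 5 16 9 7 2 17 18 4 1 12 3 15 11 6

Visit 8; enqueue 19, 14, 13, 10, 5 → queue [19, 14, 13, 10, 5]
Visit 19; enqueue 16, 9, 7, 2 → queue [14, 13, 10, 5, 16, 9, 7, 2]
Visit 14; enqueue 17 → queue [13, 10, 5, 16, 9, 7, 2, 17]
Visit 13; enqueue 18, 4, 1 → queue [10, 5, 16, 9, 7, 2, 17, 18, 4, 1]
Visit 10; enqueue 12, 3 → queue [5, 16, 9, 7, 2, 17, 18, 4, 1, 12, 3]
Visit 5; enqueue 15, 11 → queue [16, 9, 7, 2, 17, 18, 4, 1, 12, 3, 15, 11]
Visit 16; enqueue 6 → queue [9, 7, 2, 17, 18, 4, 1, 12, 3, 15, 11, 6]
Visit 9 → queue [7, 2, 17, 18, 4, 1, 12, 3, 15, 11, 6]
Visit 7 → queue [2, 17, 18, 4, 1, 12, 3, 15, 11, 6]
Visit 2 → queue [17, 18, 4, 1, 12, 3, 15, 11, 6]
Visit 17 → queue [18, 4, 1, 12, 3, 15, 11, 6]
Visit 18 → queue [4, 1, 12, 3, 15, 11, 6]
Visit 4 → queue [1, 12, 3, 15, 11, 6]
Visit 1 → queue [12, 3, 15, 11, 6]
Visit 12 → queue [3, 15, 11, 6]
Visit 3 → queue [15, 11, 6]
Visit 15 → queue [11, 6]
Visit 11 → queue [6]
Visit 6 → queue []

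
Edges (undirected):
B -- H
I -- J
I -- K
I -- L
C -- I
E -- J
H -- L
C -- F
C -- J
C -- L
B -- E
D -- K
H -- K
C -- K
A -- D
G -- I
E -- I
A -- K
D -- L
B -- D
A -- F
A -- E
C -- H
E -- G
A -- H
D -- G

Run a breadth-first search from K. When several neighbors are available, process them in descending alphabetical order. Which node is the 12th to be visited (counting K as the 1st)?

F

Visit K; enqueue I, H, D, C, A → queue [I, H, D, C, A]
Visit I; enqueue L, J, G, E → queue [H, D, C, A, L, J, G, E]
Visit H; enqueue B → queue [D, C, A, L, J, G, E, B]
Visit D → queue [C, A, L, J, G, E, B]
Visit C; enqueue F → queue [A, L, J, G, E, B, F]
Visit A → queue [L, J, G, E, B, F]
Visit L → queue [J, G, E, B, F]
Visit J → queue [G, E, B, F]
Visit G → queue [E, B, F]
Visit E → queue [B, F]
Visit B → queue [F]
Visit F → queue []

Visit order: K, I, H, D, C, A, L, J, G, E, B, F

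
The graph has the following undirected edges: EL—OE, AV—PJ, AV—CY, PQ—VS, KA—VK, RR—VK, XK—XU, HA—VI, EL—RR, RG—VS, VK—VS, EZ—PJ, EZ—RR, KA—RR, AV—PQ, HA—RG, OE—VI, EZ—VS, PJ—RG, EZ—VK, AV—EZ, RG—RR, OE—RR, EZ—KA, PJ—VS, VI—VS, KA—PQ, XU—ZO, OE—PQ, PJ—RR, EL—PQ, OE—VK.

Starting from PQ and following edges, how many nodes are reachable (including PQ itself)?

BFS from PQ visits: PQ, AV, EL, KA, OE, VS, CY, EZ, PJ, RR, VK, VI, RG, HA
Reachable nodes: 14 of 17 total.

14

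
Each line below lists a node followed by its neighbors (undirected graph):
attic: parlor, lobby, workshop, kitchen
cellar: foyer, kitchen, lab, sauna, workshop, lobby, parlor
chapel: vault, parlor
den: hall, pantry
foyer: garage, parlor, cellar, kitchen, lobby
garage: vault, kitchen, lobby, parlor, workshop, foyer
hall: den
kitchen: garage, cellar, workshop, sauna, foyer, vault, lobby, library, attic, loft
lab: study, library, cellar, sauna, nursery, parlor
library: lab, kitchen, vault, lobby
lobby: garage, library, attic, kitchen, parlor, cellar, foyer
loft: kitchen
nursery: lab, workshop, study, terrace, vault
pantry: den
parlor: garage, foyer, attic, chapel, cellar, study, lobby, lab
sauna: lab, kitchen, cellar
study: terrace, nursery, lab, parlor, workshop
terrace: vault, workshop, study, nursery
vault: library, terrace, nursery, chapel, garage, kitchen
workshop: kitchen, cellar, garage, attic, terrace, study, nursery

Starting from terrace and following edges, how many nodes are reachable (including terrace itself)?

BFS from terrace visits: terrace, vault, workshop, study, nursery, library, chapel, garage, kitchen, cellar, attic, lab, parlor, lobby, foyer, sauna, loft
Reachable nodes: 17 of 20 total.

17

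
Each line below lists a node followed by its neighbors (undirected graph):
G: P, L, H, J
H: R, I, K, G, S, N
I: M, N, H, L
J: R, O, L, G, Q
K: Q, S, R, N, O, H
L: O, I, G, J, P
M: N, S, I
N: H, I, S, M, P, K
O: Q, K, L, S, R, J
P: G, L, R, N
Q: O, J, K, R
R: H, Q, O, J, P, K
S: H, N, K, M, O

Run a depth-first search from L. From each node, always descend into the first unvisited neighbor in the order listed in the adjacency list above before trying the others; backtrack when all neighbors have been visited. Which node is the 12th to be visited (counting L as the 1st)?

Visit L
L → O
O → Q
Q → J
J → R
R → H
H → I
I → M
M → N
N → S
S → K
N → P
P → G

Visit order: L, O, Q, J, R, H, I, M, N, S, K, P, G

P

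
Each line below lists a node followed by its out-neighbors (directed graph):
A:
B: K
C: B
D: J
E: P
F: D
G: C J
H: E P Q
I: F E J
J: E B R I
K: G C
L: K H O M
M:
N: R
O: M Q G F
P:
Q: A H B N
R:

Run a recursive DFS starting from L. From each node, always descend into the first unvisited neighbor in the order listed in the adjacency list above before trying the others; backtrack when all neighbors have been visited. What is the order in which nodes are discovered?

L -> K -> G -> C -> B -> J -> E -> P -> R -> I -> F -> D -> H -> Q -> A -> N -> O -> M

Visit L
L → K
K → G
G → C
C → B
G → J
J → E
E → P
J → R
J → I
I → F
F → D
L → H
H → Q
Q → A
Q → N
L → O
O → M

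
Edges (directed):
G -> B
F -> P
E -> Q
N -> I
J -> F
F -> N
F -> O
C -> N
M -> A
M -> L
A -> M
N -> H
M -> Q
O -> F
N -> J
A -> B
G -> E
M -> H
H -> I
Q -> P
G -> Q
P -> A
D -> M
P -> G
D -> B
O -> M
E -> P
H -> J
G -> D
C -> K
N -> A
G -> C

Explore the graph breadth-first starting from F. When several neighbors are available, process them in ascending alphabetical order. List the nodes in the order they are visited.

F -> N -> O -> P -> A -> H -> I -> J -> M -> G -> B -> L -> Q -> C -> D -> E -> K

Visit F; enqueue N, O, P → queue [N, O, P]
Visit N; enqueue A, H, I, J → queue [O, P, A, H, I, J]
Visit O; enqueue M → queue [P, A, H, I, J, M]
Visit P; enqueue G → queue [A, H, I, J, M, G]
Visit A; enqueue B → queue [H, I, J, M, G, B]
Visit H → queue [I, J, M, G, B]
Visit I → queue [J, M, G, B]
Visit J → queue [M, G, B]
Visit M; enqueue L, Q → queue [G, B, L, Q]
Visit G; enqueue C, D, E → queue [B, L, Q, C, D, E]
Visit B → queue [L, Q, C, D, E]
Visit L → queue [Q, C, D, E]
Visit Q → queue [C, D, E]
Visit C; enqueue K → queue [D, E, K]
Visit D → queue [E, K]
Visit E → queue [K]
Visit K → queue []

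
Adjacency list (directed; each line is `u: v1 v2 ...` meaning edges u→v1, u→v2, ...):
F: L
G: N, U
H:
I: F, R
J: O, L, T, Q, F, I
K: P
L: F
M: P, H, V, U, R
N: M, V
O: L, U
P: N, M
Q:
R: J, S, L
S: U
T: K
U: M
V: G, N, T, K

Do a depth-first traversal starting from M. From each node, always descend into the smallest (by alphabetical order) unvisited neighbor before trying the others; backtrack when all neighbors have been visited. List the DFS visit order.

M, H, P, N, V, G, U, K, T, R, J, F, L, I, O, Q, S

Visit M
M → H
M → P
P → N
N → V
V → G
G → U
V → K
V → T
M → R
R → J
J → F
F → L
J → I
J → O
J → Q
R → S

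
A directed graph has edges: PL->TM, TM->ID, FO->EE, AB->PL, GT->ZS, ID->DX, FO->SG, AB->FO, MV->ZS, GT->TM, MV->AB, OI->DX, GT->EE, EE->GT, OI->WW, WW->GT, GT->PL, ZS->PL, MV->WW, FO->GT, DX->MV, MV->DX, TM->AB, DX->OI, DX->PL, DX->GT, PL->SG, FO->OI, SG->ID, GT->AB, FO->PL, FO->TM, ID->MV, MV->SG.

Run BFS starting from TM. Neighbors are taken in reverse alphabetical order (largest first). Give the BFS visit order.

Visit TM; enqueue ID, AB → queue [ID, AB]
Visit ID; enqueue MV, DX → queue [AB, MV, DX]
Visit AB; enqueue PL, FO → queue [MV, DX, PL, FO]
Visit MV; enqueue ZS, WW, SG → queue [DX, PL, FO, ZS, WW, SG]
Visit DX; enqueue OI, GT → queue [PL, FO, ZS, WW, SG, OI, GT]
Visit PL → queue [FO, ZS, WW, SG, OI, GT]
Visit FO; enqueue EE → queue [ZS, WW, SG, OI, GT, EE]
Visit ZS → queue [WW, SG, OI, GT, EE]
Visit WW → queue [SG, OI, GT, EE]
Visit SG → queue [OI, GT, EE]
Visit OI → queue [GT, EE]
Visit GT → queue [EE]
Visit EE → queue []

TM, ID, AB, MV, DX, PL, FO, ZS, WW, SG, OI, GT, EE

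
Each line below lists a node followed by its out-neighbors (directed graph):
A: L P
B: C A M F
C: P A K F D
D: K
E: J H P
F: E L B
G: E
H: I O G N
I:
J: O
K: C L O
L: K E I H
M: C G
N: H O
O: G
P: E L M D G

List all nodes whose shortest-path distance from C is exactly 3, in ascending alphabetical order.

H, I, J

Level 0: C
Level 1: A, D, F, K, P
Level 2: B, E, G, L, M, O
Level 3: H, I, J
Level 4: N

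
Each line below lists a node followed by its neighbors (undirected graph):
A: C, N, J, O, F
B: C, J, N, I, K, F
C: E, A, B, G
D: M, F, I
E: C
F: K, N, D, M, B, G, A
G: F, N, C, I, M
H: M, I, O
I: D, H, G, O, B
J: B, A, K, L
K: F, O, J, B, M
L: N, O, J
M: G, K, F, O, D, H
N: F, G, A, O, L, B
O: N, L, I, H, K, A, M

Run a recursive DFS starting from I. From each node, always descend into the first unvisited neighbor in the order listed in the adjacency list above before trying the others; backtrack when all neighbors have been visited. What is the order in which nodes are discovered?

I -> D -> M -> G -> F -> K -> O -> N -> A -> C -> E -> B -> J -> L -> H

Visit I
I → D
D → M
M → G
G → F
F → K
K → O
O → N
N → A
A → C
C → E
C → B
B → J
J → L
O → H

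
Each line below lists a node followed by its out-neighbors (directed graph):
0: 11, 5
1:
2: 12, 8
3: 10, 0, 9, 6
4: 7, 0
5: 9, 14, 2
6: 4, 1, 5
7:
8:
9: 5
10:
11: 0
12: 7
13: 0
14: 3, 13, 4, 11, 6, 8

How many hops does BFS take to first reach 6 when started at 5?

2

Level 0: 5
Level 1: 2, 9, 14
Level 2: 3, 4, 6, 8, 11, 12, 13
Level 3: 0, 1, 7, 10
6 first appears at level 2.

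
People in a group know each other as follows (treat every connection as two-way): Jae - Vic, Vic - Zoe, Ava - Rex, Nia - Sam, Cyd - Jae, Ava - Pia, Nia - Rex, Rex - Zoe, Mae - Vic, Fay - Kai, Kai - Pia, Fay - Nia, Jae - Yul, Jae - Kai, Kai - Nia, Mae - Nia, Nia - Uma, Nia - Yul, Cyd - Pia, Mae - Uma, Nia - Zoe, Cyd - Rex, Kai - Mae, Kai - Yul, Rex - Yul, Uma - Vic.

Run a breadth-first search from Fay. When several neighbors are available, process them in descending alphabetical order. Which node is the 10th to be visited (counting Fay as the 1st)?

Visit Fay; enqueue Nia, Kai → queue [Nia, Kai]
Visit Nia; enqueue Zoe, Yul, Uma, Sam, Rex, Mae → queue [Kai, Zoe, Yul, Uma, Sam, Rex, Mae]
Visit Kai; enqueue Pia, Jae → queue [Zoe, Yul, Uma, Sam, Rex, Mae, Pia, Jae]
Visit Zoe; enqueue Vic → queue [Yul, Uma, Sam, Rex, Mae, Pia, Jae, Vic]
Visit Yul → queue [Uma, Sam, Rex, Mae, Pia, Jae, Vic]
Visit Uma → queue [Sam, Rex, Mae, Pia, Jae, Vic]
Visit Sam → queue [Rex, Mae, Pia, Jae, Vic]
Visit Rex; enqueue Cyd, Ava → queue [Mae, Pia, Jae, Vic, Cyd, Ava]
Visit Mae → queue [Pia, Jae, Vic, Cyd, Ava]
Visit Pia → queue [Jae, Vic, Cyd, Ava]
Visit Jae → queue [Vic, Cyd, Ava]
Visit Vic → queue [Cyd, Ava]
Visit Cyd → queue [Ava]
Visit Ava → queue []

Visit order: Fay, Nia, Kai, Zoe, Yul, Uma, Sam, Rex, Mae, Pia, Jae, Vic, Cyd, Ava

Pia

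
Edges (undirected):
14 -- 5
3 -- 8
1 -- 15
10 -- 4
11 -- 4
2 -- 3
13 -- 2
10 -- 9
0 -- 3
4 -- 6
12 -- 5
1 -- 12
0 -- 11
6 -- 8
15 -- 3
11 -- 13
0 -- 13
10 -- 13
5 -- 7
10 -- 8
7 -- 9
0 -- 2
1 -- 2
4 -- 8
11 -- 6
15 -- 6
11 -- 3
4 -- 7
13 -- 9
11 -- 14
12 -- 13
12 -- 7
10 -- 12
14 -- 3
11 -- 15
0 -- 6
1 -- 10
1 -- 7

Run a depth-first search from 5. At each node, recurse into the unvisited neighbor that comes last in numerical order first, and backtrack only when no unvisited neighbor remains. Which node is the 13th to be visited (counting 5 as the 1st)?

1

Visit 5
5 → 14
14 → 11
11 → 15
15 → 6
6 → 8
8 → 10
10 → 13
13 → 12
12 → 7
7 → 9
7 → 4
7 → 1
1 → 2
2 → 3
3 → 0

Visit order: 5, 14, 11, 15, 6, 8, 10, 13, 12, 7, 9, 4, 1, 2, 3, 0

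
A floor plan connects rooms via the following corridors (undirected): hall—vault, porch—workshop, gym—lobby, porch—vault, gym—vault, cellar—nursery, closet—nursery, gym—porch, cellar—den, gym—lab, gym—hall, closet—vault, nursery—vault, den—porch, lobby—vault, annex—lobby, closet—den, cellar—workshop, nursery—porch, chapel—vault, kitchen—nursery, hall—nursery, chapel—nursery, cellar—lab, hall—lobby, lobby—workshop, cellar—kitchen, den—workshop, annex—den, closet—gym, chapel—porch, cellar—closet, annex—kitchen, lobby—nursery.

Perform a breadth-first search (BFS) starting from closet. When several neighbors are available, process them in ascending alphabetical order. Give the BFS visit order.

Visit closet; enqueue cellar, den, gym, nursery, vault → queue [cellar, den, gym, nursery, vault]
Visit cellar; enqueue kitchen, lab, workshop → queue [den, gym, nursery, vault, kitchen, lab, workshop]
Visit den; enqueue annex, porch → queue [gym, nursery, vault, kitchen, lab, workshop, annex, porch]
Visit gym; enqueue hall, lobby → queue [nursery, vault, kitchen, lab, workshop, annex, porch, hall, lobby]
Visit nursery; enqueue chapel → queue [vault, kitchen, lab, workshop, annex, porch, hall, lobby, chapel]
Visit vault → queue [kitchen, lab, workshop, annex, porch, hall, lobby, chapel]
Visit kitchen → queue [lab, workshop, annex, porch, hall, lobby, chapel]
Visit lab → queue [workshop, annex, porch, hall, lobby, chapel]
Visit workshop → queue [annex, porch, hall, lobby, chapel]
Visit annex → queue [porch, hall, lobby, chapel]
Visit porch → queue [hall, lobby, chapel]
Visit hall → queue [lobby, chapel]
Visit lobby → queue [chapel]
Visit chapel → queue []

closet → cellar → den → gym → nursery → vault → kitchen → lab → workshop → annex → porch → hall → lobby → chapel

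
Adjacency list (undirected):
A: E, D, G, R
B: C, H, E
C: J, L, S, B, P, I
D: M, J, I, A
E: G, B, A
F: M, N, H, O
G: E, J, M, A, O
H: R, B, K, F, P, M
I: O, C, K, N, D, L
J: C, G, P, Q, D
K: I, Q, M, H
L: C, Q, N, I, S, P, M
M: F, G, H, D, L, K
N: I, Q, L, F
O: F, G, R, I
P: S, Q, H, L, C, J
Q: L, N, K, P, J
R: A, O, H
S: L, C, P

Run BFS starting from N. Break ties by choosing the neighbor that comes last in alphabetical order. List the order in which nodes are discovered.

N -> Q -> L -> I -> F -> P -> K -> J -> S -> M -> C -> O -> D -> H -> G -> B -> R -> A -> E

Visit N; enqueue Q, L, I, F → queue [Q, L, I, F]
Visit Q; enqueue P, K, J → queue [L, I, F, P, K, J]
Visit L; enqueue S, M, C → queue [I, F, P, K, J, S, M, C]
Visit I; enqueue O, D → queue [F, P, K, J, S, M, C, O, D]
Visit F; enqueue H → queue [P, K, J, S, M, C, O, D, H]
Visit P → queue [K, J, S, M, C, O, D, H]
Visit K → queue [J, S, M, C, O, D, H]
Visit J; enqueue G → queue [S, M, C, O, D, H, G]
Visit S → queue [M, C, O, D, H, G]
Visit M → queue [C, O, D, H, G]
Visit C; enqueue B → queue [O, D, H, G, B]
Visit O; enqueue R → queue [D, H, G, B, R]
Visit D; enqueue A → queue [H, G, B, R, A]
Visit H → queue [G, B, R, A]
Visit G; enqueue E → queue [B, R, A, E]
Visit B → queue [R, A, E]
Visit R → queue [A, E]
Visit A → queue [E]
Visit E → queue []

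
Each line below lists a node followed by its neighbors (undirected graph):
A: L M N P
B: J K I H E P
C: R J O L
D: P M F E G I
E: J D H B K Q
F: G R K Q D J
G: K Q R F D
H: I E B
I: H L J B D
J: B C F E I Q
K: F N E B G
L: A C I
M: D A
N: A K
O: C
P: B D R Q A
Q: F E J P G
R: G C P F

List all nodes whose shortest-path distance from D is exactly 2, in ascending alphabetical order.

A, B, H, J, K, L, Q, R

Level 0: D
Level 1: E, F, G, I, M, P
Level 2: A, B, H, J, K, L, Q, R
Level 3: C, N
Level 4: O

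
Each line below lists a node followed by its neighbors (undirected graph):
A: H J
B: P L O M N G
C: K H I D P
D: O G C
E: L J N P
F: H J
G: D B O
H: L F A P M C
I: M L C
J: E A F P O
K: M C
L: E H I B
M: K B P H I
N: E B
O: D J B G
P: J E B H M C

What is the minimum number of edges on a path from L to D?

Level 0: L
Level 1: B, E, H, I
Level 2: A, C, F, G, J, M, N, O, P
Level 3: D, K
D first appears at level 3.

3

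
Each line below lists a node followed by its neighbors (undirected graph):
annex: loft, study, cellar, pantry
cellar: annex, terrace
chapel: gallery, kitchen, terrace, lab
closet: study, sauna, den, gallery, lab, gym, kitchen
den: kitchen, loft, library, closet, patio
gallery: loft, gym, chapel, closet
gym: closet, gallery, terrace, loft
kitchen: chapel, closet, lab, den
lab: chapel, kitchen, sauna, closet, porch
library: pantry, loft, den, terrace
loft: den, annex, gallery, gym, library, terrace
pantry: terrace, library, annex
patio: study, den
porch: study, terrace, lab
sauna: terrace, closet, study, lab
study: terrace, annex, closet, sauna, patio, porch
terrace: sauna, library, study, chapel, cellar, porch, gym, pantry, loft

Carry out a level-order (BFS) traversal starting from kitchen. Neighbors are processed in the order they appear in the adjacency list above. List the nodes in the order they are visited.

kitchen chapel closet lab den gallery terrace study sauna gym porch loft library patio cellar pantry annex

Visit kitchen; enqueue chapel, closet, lab, den → queue [chapel, closet, lab, den]
Visit chapel; enqueue gallery, terrace → queue [closet, lab, den, gallery, terrace]
Visit closet; enqueue study, sauna, gym → queue [lab, den, gallery, terrace, study, sauna, gym]
Visit lab; enqueue porch → queue [den, gallery, terrace, study, sauna, gym, porch]
Visit den; enqueue loft, library, patio → queue [gallery, terrace, study, sauna, gym, porch, loft, library, patio]
Visit gallery → queue [terrace, study, sauna, gym, porch, loft, library, patio]
Visit terrace; enqueue cellar, pantry → queue [study, sauna, gym, porch, loft, library, patio, cellar, pantry]
Visit study; enqueue annex → queue [sauna, gym, porch, loft, library, patio, cellar, pantry, annex]
Visit sauna → queue [gym, porch, loft, library, patio, cellar, pantry, annex]
Visit gym → queue [porch, loft, library, patio, cellar, pantry, annex]
Visit porch → queue [loft, library, patio, cellar, pantry, annex]
Visit loft → queue [library, patio, cellar, pantry, annex]
Visit library → queue [patio, cellar, pantry, annex]
Visit patio → queue [cellar, pantry, annex]
Visit cellar → queue [pantry, annex]
Visit pantry → queue [annex]
Visit annex → queue []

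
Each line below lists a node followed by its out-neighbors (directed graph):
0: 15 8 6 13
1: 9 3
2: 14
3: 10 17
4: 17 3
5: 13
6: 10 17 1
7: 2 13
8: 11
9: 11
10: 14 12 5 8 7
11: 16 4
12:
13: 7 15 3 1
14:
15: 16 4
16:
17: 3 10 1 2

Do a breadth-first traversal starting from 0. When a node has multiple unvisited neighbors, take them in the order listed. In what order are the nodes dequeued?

0 -> 15 -> 8 -> 6 -> 13 -> 16 -> 4 -> 11 -> 10 -> 17 -> 1 -> 7 -> 3 -> 14 -> 12 -> 5 -> 2 -> 9

Visit 0; enqueue 15, 8, 6, 13 → queue [15, 8, 6, 13]
Visit 15; enqueue 16, 4 → queue [8, 6, 13, 16, 4]
Visit 8; enqueue 11 → queue [6, 13, 16, 4, 11]
Visit 6; enqueue 10, 17, 1 → queue [13, 16, 4, 11, 10, 17, 1]
Visit 13; enqueue 7, 3 → queue [16, 4, 11, 10, 17, 1, 7, 3]
Visit 16 → queue [4, 11, 10, 17, 1, 7, 3]
Visit 4 → queue [11, 10, 17, 1, 7, 3]
Visit 11 → queue [10, 17, 1, 7, 3]
Visit 10; enqueue 14, 12, 5 → queue [17, 1, 7, 3, 14, 12, 5]
Visit 17; enqueue 2 → queue [1, 7, 3, 14, 12, 5, 2]
Visit 1; enqueue 9 → queue [7, 3, 14, 12, 5, 2, 9]
Visit 7 → queue [3, 14, 12, 5, 2, 9]
Visit 3 → queue [14, 12, 5, 2, 9]
Visit 14 → queue [12, 5, 2, 9]
Visit 12 → queue [5, 2, 9]
Visit 5 → queue [2, 9]
Visit 2 → queue [9]
Visit 9 → queue []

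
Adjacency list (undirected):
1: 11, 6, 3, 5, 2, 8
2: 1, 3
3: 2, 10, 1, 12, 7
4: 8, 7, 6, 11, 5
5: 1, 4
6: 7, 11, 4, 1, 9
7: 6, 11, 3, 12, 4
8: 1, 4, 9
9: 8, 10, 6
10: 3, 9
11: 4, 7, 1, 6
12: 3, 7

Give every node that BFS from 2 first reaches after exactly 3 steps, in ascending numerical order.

Level 0: 2
Level 1: 1, 3
Level 2: 5, 6, 7, 8, 10, 11, 12
Level 3: 4, 9

4, 9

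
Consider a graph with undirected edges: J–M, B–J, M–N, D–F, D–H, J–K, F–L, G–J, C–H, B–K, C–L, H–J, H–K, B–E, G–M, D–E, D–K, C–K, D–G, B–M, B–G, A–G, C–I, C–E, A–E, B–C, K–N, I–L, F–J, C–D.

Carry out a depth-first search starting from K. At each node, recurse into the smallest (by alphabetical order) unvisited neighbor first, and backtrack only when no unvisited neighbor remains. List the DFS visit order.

Visit K
K → B
B → C
C → D
D → E
E → A
A → G
G → J
J → F
F → L
L → I
J → H
J → M
M → N

K, B, C, D, E, A, G, J, F, L, I, H, M, N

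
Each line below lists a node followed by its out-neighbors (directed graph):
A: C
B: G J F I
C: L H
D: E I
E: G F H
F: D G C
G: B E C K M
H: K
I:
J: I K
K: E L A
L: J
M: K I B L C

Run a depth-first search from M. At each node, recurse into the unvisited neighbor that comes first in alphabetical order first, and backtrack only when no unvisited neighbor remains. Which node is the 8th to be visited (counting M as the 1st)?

Visit M
M → B
B → F
F → C
C → H
H → K
K → A
K → E
E → G
K → L
L → J
J → I
F → D

Visit order: M, B, F, C, H, K, A, E, G, L, J, I, D

E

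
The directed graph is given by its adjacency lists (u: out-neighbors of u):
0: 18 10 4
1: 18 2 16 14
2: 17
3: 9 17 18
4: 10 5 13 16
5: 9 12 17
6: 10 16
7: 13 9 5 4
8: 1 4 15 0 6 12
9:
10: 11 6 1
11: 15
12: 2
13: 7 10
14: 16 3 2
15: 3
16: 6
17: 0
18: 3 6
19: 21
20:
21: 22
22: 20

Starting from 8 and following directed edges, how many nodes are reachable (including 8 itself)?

BFS from 8 visits: 8, 15, 12, 6, 4, 1, 0, 3, 2, 16, 10, 13, 5, 18, 14, 17, 9, 11, 7
Reachable nodes: 19 of 23 total.

19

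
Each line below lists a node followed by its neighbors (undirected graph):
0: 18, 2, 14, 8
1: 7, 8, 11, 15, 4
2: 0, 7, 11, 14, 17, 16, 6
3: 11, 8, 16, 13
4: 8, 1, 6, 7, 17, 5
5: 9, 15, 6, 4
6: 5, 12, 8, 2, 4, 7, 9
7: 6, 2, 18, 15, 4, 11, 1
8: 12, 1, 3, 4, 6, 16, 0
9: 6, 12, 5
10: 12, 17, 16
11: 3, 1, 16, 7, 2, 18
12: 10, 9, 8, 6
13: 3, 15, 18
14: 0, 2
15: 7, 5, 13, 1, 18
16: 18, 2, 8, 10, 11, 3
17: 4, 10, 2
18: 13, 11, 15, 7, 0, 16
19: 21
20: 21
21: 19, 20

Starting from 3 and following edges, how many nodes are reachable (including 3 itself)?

19

BFS from 3 visits: 3, 16, 13, 11, 8, 18, 10, 2, 15, 7, 1, 12, 6, 4, 0, 17, 14, 5, 9
Reachable nodes: 19 of 22 total.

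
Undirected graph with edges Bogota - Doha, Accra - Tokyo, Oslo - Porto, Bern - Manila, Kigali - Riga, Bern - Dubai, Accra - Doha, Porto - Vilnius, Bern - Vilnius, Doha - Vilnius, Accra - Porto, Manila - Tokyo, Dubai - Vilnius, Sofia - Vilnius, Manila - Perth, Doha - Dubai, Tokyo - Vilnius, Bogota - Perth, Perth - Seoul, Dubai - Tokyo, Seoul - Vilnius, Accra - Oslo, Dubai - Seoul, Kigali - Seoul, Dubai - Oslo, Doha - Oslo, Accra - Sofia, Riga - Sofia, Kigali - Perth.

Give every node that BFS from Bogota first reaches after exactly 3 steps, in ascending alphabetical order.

Bern, Porto, Riga, Sofia, Tokyo

Level 0: Bogota
Level 1: Doha, Perth
Level 2: Accra, Dubai, Kigali, Manila, Oslo, Seoul, Vilnius
Level 3: Bern, Porto, Riga, Sofia, Tokyo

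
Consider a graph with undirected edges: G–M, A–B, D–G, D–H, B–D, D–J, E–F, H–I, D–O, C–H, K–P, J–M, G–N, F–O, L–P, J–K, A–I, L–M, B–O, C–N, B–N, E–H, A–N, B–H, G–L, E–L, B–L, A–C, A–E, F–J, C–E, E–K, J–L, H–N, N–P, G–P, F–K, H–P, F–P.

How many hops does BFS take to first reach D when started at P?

Level 0: P
Level 1: F, G, H, K, L, N
Level 2: A, B, C, D, E, I, J, M, O
D first appears at level 2.

2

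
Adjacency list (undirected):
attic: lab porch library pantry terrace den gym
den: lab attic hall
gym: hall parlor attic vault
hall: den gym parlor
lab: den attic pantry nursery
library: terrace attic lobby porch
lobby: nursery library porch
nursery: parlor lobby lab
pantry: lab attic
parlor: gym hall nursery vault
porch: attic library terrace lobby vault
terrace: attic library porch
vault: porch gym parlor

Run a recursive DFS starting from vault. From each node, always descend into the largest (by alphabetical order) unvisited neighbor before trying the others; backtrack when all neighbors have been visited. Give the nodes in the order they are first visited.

Visit vault
vault → porch
porch → terrace
terrace → library
library → lobby
lobby → nursery
nursery → parlor
parlor → hall
hall → gym
gym → attic
attic → pantry
pantry → lab
lab → den

vault, porch, terrace, library, lobby, nursery, parlor, hall, gym, attic, pantry, lab, den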